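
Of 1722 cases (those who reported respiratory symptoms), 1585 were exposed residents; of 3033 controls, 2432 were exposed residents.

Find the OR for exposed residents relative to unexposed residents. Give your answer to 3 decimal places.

OR = (1585 × 601) / (2432 × 137) = 952585/333184 ≈ 2.859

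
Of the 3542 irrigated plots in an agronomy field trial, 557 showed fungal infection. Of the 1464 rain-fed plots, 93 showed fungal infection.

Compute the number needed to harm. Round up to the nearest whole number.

NNH: 11

risk, irrigated plots = 557/3542 = 0.157256
risk, rain-fed plots = 93/1464 = 0.063525
absolute risk difference = 0.093731
1 / 0.093731 = 10.669 → round up → 11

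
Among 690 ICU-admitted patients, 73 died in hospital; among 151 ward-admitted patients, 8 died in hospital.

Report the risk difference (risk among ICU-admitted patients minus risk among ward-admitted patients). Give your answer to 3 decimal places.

0.053

risk, ICU-admitted patients = 73/690 = 0.1058
risk, ward-admitted patients = 8/151 = 0.0530
risk difference = 0.1058 − 0.0530 = 0.053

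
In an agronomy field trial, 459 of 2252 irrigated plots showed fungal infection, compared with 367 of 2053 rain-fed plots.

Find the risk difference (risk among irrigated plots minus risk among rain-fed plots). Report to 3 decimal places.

risk, irrigated plots = 459/2252 = 0.2038
risk, rain-fed plots = 367/2053 = 0.1788
risk difference = 0.2038 − 0.1788 = 0.025

RD: 0.025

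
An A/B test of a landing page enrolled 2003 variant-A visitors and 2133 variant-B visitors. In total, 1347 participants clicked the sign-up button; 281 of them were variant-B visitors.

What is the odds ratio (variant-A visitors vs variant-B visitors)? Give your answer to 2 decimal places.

OR: 7.50

variant-A visitors with the outcome: 1347 − 281 = 1066
variant-A visitors without the outcome: 2003 − 1066 = 937
variant-B visitors without the outcome: 2133 − 281 = 1852
OR = (1066 × 1852) / (937 × 281) = 1974232/263297 ≈ 7.50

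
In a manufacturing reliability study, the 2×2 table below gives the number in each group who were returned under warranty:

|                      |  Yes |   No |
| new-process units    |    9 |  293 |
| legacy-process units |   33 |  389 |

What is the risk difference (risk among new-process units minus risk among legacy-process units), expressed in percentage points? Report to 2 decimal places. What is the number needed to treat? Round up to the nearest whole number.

risk, new-process units = 9/302 = 0.02980
risk, legacy-process units = 33/422 = 0.07820
risk difference = 0.02980 − 0.07820 = -0.04840 → -4.84 percentage points
absolute risk difference = 0.048398
1 / 0.048398 = 20.662 → round up → 21

RD = -4.84; NNT = 21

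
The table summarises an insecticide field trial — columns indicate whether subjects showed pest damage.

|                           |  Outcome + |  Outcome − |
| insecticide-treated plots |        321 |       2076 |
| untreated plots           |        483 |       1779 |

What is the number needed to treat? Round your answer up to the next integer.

risk, insecticide-treated plots = 321/2397 = 0.133917
risk, untreated plots = 483/2262 = 0.213528
absolute risk difference = 0.079610
1 / 0.079610 = 12.561 → round up → 13

NNT: 13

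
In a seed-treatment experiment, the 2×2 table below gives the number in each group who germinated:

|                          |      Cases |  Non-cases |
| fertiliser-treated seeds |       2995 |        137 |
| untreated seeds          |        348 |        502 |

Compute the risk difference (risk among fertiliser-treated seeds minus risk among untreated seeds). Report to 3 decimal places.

risk, fertiliser-treated seeds = 2995/3132 = 0.9563
risk, untreated seeds = 348/850 = 0.4094
risk difference = 0.9563 − 0.4094 = 0.547

0.547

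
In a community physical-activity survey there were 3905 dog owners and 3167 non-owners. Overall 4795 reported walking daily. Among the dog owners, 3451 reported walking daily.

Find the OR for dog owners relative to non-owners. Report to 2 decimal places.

dog owners without the outcome: 3905 − 3451 = 454
non-owners with the outcome: 4795 − 3451 = 1344
non-owners without the outcome: 3167 − 1344 = 1823
odds, dog owners = 3451/454 = 7.6013
odds, non-owners = 1344/1823 = 0.7372
OR = 7.6013 / 0.7372 = 10.31

10.31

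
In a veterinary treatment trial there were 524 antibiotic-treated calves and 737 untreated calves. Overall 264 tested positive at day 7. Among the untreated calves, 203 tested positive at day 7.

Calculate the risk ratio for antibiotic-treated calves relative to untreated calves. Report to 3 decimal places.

0.423

antibiotic-treated calves with the outcome: 264 − 203 = 61
antibiotic-treated calves without the outcome: 524 − 61 = 463
untreated calves without the outcome: 737 − 203 = 534
risk, antibiotic-treated calves = 61/524 = 0.1164
risk, untreated calves = 203/737 = 0.2754
RR = 0.1164 / 0.2754 = 0.423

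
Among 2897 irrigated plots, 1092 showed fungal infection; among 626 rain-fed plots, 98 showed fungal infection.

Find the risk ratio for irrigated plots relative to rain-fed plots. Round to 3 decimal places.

RR: 2.408

risk, irrigated plots = 1092/2897 = 0.3769
risk, rain-fed plots = 98/626 = 0.1565
RR = 0.3769 / 0.1565 = 2.408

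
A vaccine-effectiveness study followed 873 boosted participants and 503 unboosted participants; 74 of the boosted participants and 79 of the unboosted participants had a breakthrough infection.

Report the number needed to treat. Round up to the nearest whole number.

NNT = 14

risk, boosted participants = 74/873 = 0.084765
risk, unboosted participants = 79/503 = 0.157058
absolute risk difference = 0.072292
1 / 0.072292 = 13.833 → round up → 14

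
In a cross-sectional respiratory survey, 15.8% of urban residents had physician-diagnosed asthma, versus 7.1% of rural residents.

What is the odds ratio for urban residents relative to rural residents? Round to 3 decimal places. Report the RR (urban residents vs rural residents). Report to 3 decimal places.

OR = 2.455; RR = 2.225

odds, urban residents = 0.1580/0.8420 = 0.1876
odds, rural residents = 0.0710/0.9290 = 0.0764
OR = 0.1876 / 0.0764 = 2.455
RR = 0.1580 / 0.0710 = 2.225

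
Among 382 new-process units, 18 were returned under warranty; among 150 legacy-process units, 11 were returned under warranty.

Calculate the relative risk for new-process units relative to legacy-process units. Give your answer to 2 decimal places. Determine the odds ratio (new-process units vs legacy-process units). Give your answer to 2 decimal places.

risk, new-process units = 18/382 = 0.04712
risk, legacy-process units = 11/150 = 0.07333
RR = 0.04712 / 0.07333 = 0.64
OR = (18 × 139) / (364 × 11) = 2502/4004 ≈ 0.62

RR = 0.64; OR = 0.62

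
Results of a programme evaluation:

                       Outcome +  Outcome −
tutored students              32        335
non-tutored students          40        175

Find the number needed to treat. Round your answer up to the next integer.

risk, tutored students = 32/367 = 0.087193
risk, non-tutored students = 40/215 = 0.186047
absolute risk difference = 0.098853
1 / 0.098853 = 10.116 → round up → 11

NNT = 11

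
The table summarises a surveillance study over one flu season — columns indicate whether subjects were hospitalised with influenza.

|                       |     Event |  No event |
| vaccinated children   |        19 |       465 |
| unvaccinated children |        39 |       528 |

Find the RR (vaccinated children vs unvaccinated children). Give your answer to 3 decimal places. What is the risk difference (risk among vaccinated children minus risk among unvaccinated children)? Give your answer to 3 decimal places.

RR = 0.571; RD = -0.030

risk, vaccinated children = 19/484 = 0.03926
risk, unvaccinated children = 39/567 = 0.06878
RR = 0.03926 / 0.06878 = 0.571
risk difference = 0.03926 − 0.06878 = -0.030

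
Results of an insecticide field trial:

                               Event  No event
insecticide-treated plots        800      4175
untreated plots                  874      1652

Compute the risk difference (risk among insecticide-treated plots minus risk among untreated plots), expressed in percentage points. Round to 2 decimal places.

risk, insecticide-treated plots = 800/4975 = 0.1608
risk, untreated plots = 874/2526 = 0.3460
risk difference = 0.1608 − 0.3460 = -0.1852 → -18.52 percentage points

RD = -18.52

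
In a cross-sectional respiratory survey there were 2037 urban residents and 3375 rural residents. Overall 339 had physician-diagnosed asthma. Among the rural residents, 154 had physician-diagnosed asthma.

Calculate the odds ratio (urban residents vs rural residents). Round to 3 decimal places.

urban residents with the outcome: 339 − 154 = 185
urban residents without the outcome: 2037 − 185 = 1852
rural residents without the outcome: 3375 − 154 = 3221
odds, urban residents = 185/1852 = 0.09989
odds, rural residents = 154/3221 = 0.04781
OR = 0.09989 / 0.04781 = 2.089

2.089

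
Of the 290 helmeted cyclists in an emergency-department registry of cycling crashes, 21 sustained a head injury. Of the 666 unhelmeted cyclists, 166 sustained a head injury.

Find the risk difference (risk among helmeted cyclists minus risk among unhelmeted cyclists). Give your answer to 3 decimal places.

risk, helmeted cyclists = 21/290 = 0.0724
risk, unhelmeted cyclists = 166/666 = 0.2492
risk difference = 0.0724 − 0.2492 = -0.177

-0.177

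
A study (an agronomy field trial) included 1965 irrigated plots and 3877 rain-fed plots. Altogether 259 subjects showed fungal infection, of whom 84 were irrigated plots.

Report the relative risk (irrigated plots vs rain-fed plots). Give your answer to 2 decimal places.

RR ≈ 0.95

irrigated plots without the outcome: 1965 − 84 = 1881
rain-fed plots with the outcome: 259 − 84 = 175
rain-fed plots without the outcome: 3877 − 175 = 3702
risk, irrigated plots = 84/1965 = 0.04275
risk, rain-fed plots = 175/3877 = 0.04514
RR = 0.04275 / 0.04514 = 0.95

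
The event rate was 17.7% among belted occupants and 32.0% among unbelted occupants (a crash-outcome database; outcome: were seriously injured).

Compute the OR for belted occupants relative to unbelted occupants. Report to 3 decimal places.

odds, belted occupants = 0.1770/0.8230 = 0.2151
odds, unbelted occupants = 0.3200/0.6800 = 0.4706
OR = 0.2151 / 0.4706 = 0.457

0.457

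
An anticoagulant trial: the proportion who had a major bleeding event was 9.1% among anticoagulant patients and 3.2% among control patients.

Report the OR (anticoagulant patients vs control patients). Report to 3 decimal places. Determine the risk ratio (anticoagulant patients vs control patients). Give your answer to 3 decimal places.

odds, anticoagulant patients = 0.09100/0.90900 = 0.10011
odds, control patients = 0.03200/0.96800 = 0.03306
OR = 0.10011 / 0.03306 = 3.028
RR = 0.09100 / 0.03200 = 2.844

OR = 3.028; RR = 2.844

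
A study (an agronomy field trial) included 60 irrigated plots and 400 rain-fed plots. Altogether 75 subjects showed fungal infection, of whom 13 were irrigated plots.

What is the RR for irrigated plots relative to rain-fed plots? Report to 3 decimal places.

RR = 1.398

irrigated plots without the outcome: 60 − 13 = 47
rain-fed plots with the outcome: 75 − 13 = 62
rain-fed plots without the outcome: 400 − 62 = 338
risk, irrigated plots = 13/60 = 0.2167
risk, rain-fed plots = 62/400 = 0.1550
RR = 0.2167 / 0.1550 = 1.398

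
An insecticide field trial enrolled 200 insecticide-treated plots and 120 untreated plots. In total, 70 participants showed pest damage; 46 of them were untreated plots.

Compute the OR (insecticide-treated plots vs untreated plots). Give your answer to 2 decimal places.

0.22

insecticide-treated plots with the outcome: 70 − 46 = 24
insecticide-treated plots without the outcome: 200 − 24 = 176
untreated plots without the outcome: 120 − 46 = 74
OR = (24 × 74) / (176 × 46) = 1776/8096 ≈ 0.22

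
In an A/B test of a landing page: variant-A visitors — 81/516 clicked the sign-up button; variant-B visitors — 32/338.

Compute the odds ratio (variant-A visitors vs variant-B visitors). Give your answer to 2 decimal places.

1.78

odds, variant-A visitors = 81/435 = 0.1862
odds, variant-B visitors = 32/306 = 0.1046
OR = 0.1862 / 0.1046 = 1.78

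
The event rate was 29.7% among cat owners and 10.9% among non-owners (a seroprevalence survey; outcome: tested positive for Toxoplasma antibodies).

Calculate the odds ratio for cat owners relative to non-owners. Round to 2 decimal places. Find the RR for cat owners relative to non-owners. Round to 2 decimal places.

OR = 3.45; RR = 2.72

odds, cat owners = 0.2970/0.7030 = 0.4225
odds, non-owners = 0.1090/0.8910 = 0.1223
OR = 0.4225 / 0.1223 = 3.45
RR = 0.2970 / 0.1090 = 2.72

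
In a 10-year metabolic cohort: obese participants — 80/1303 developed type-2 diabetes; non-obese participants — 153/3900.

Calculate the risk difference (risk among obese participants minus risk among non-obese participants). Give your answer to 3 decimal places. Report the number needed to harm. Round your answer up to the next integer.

RD = 0.022; NNH = 46

risk, obese participants = 80/1303 = 0.06140
risk, non-obese participants = 153/3900 = 0.03923
risk difference = 0.06140 − 0.03923 = 0.022
absolute risk difference = 0.022166
1 / 0.022166 = 45.114 → round up → 46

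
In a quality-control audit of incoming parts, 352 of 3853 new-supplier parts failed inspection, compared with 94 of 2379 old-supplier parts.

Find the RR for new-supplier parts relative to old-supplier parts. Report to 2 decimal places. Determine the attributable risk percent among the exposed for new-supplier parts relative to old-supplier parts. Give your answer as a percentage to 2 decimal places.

RR = 2.31; AR% = 56.75%

risk, new-supplier parts = 352/3853 = 0.09136
risk, old-supplier parts = 94/2379 = 0.03951
RR = 0.09136 / 0.03951 = 2.31
AR% = (0.09136 − 0.03951) / 0.09136 = 0.5675 → 56.75%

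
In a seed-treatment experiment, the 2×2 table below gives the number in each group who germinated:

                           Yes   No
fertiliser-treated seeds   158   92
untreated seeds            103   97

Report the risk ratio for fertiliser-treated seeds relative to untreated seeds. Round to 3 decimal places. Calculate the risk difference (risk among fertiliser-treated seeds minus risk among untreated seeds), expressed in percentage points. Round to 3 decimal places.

risk, fertiliser-treated seeds = 158/250 = 0.6320
risk, untreated seeds = 103/200 = 0.5150
RR = 0.6320 / 0.5150 = 1.227
risk difference = 0.6320 − 0.5150 = 0.1170 → 11.700 percentage points

RR = 1.227; RD = 11.700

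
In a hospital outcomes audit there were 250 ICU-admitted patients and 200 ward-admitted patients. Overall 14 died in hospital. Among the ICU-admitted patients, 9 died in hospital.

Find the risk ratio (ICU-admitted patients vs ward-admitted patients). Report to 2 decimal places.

1.44

ICU-admitted patients without the outcome: 250 − 9 = 241
ward-admitted patients with the outcome: 14 − 9 = 5
ward-admitted patients without the outcome: 200 − 5 = 195
risk, ICU-admitted patients = 9/250 = 0.03600
risk, ward-admitted patients = 5/200 = 0.02500
RR = 0.03600 / 0.02500 = 1.44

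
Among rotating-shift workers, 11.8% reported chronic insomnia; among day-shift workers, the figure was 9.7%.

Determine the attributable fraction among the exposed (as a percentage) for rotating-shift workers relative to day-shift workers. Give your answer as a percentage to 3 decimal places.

AR% = (0.1180 − 0.0970) / 0.1180 = 0.1780 → 17.797%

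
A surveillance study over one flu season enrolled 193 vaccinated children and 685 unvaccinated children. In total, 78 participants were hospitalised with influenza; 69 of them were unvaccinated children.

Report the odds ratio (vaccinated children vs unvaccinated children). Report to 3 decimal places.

vaccinated children with the outcome: 78 − 69 = 9
vaccinated children without the outcome: 193 − 9 = 184
unvaccinated children without the outcome: 685 − 69 = 616
odds, vaccinated children = 9/184 = 0.04891
odds, unvaccinated children = 69/616 = 0.11201
OR = 0.04891 / 0.11201 = 0.437

0.437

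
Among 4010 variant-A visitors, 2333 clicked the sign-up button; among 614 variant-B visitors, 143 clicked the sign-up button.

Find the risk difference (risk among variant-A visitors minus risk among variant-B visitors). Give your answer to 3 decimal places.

risk, variant-A visitors = 2333/4010 = 0.5818
risk, variant-B visitors = 143/614 = 0.2329
risk difference = 0.5818 − 0.2329 = 0.349

RD ≈ 0.349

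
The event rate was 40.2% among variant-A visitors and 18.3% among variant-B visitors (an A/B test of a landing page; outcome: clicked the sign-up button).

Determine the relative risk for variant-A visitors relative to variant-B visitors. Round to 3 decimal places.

RR = 0.4020 / 0.1830 = 2.197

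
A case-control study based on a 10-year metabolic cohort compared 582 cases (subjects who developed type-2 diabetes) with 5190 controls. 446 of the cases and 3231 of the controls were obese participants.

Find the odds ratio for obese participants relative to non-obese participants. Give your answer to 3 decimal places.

odds, obese participants = 446/3231 = 0.1380
odds, non-obese participants = 136/1959 = 0.0694
OR = 0.1380 / 0.0694 = 1.988

OR = 1.988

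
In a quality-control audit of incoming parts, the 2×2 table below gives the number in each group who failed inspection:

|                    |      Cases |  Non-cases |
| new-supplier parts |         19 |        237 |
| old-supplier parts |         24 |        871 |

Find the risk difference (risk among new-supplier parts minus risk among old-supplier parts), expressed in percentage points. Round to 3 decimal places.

4.740

risk, new-supplier parts = 19/256 = 0.07422
risk, old-supplier parts = 24/895 = 0.02682
risk difference = 0.07422 − 0.02682 = 0.04740 → 4.740 percentage points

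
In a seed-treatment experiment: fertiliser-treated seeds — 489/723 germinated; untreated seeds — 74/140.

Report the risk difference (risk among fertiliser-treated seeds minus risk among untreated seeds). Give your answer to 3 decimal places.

risk, fertiliser-treated seeds = 489/723 = 0.6763
risk, untreated seeds = 74/140 = 0.5286
risk difference = 0.6763 − 0.5286 = 0.148

RD: 0.148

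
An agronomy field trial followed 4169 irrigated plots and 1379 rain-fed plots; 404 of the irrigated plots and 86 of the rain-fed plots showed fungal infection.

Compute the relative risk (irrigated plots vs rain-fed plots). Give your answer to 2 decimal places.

risk, irrigated plots = 404/4169 = 0.0969
risk, rain-fed plots = 86/1379 = 0.0624
RR = 0.0969 / 0.0624 = 1.55

RR: 1.55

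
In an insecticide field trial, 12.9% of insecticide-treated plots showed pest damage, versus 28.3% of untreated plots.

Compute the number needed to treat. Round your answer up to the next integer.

NNT = 7

absolute risk difference = 0.154000
1 / 0.154000 = 6.494 → round up → 7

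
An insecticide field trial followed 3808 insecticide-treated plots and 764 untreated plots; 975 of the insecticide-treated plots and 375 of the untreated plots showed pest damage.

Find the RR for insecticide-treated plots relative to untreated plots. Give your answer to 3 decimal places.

risk, insecticide-treated plots = 975/3808 = 0.2560
risk, untreated plots = 375/764 = 0.4908
RR = 0.2560 / 0.4908 = 0.522

RR: 0.522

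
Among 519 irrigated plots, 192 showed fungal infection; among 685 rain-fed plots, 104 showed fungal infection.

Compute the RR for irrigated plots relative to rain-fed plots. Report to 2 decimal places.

risk, irrigated plots = 192/519 = 0.3699
risk, rain-fed plots = 104/685 = 0.1518
RR = 0.3699 / 0.1518 = 2.44

RR: 2.44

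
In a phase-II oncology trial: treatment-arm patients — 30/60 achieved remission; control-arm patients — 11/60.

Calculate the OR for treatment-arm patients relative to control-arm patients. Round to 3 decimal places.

OR = (30 × 49) / (30 × 11) = 1470/330 ≈ 4.455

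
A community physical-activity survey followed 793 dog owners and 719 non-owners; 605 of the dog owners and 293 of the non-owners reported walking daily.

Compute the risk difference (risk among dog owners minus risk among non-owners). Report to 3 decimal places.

risk, dog owners = 605/793 = 0.7629
risk, non-owners = 293/719 = 0.4075
risk difference = 0.7629 − 0.4075 = 0.355

0.355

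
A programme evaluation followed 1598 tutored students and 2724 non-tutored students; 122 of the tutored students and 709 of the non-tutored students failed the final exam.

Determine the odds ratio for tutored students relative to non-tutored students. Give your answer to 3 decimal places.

OR = (122 × 2015) / (1476 × 709) = 245830/1046484 ≈ 0.235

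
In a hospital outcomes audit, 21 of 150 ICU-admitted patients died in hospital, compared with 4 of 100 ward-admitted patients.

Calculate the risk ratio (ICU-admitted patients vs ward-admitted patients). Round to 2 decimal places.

risk, ICU-admitted patients = 21/150 = 0.14000
risk, ward-admitted patients = 4/100 = 0.04000
RR = 0.14000 / 0.04000 = 3.50

RR: 3.50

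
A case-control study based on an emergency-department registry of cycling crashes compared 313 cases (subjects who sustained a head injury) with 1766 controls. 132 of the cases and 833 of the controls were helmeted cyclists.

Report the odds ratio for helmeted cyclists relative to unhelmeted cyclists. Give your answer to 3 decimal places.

OR ≈ 0.817

odds, helmeted cyclists = 132/833 = 0.1585
odds, unhelmeted cyclists = 181/933 = 0.1940
OR = 0.1585 / 0.1940 = 0.817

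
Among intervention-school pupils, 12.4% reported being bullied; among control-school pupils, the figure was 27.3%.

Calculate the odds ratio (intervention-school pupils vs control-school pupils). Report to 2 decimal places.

OR: 0.38

odds, intervention-school pupils = 0.1240/0.8760 = 0.1416
odds, control-school pupils = 0.2730/0.7270 = 0.3755
OR = 0.1416 / 0.3755 = 0.38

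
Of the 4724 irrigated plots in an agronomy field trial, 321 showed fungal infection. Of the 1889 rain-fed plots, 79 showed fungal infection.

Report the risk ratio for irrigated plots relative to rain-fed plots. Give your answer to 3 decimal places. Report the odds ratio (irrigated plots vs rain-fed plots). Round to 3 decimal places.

RR = 1.625; OR = 1.670

risk, irrigated plots = 321/4724 = 0.06795
risk, rain-fed plots = 79/1889 = 0.04182
RR = 0.06795 / 0.04182 = 1.625
OR = (321 × 1810) / (4403 × 79) = 581010/347837 ≈ 1.670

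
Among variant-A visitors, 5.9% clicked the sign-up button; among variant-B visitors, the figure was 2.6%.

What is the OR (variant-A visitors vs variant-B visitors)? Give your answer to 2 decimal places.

OR ≈ 2.35

odds, variant-A visitors = 0.05900/0.94100 = 0.06270
odds, variant-B visitors = 0.02600/0.97400 = 0.02669
OR = 0.06270 / 0.02669 = 2.35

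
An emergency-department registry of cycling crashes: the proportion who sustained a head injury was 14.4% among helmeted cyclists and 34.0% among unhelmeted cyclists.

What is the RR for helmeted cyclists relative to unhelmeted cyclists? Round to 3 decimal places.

RR = 0.1440 / 0.3400 = 0.424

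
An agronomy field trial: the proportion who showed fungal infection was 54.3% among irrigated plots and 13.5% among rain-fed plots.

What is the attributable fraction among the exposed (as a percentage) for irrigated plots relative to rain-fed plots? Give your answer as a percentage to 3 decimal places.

AR% = (0.5430 − 0.1350) / 0.5430 = 0.7514 → 75.138%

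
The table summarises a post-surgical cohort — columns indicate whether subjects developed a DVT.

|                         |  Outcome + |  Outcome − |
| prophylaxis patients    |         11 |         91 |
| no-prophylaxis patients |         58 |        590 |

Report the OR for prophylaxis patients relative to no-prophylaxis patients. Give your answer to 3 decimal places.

OR = (11 × 590) / (91 × 58) = 6490/5278 ≈ 1.230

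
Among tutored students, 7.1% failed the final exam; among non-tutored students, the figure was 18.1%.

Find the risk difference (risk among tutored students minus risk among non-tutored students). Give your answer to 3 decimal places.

risk difference = 0.0710 − 0.1810 = -0.110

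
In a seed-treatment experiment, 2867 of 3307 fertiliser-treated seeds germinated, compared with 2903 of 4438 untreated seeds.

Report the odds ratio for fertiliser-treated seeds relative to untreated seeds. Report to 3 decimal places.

3.445

odds, fertiliser-treated seeds = 2867/440 = 6.5159
odds, untreated seeds = 2903/1535 = 1.8912
OR = 6.5159 / 1.8912 = 3.445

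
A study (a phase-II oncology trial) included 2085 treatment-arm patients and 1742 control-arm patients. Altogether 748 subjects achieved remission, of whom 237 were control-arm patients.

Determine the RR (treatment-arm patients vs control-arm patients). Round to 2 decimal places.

treatment-arm patients with the outcome: 748 − 237 = 511
treatment-arm patients without the outcome: 2085 − 511 = 1574
control-arm patients without the outcome: 1742 − 237 = 1505
risk, treatment-arm patients = 511/2085 = 0.2451
risk, control-arm patients = 237/1742 = 0.1361
RR = 0.2451 / 0.1361 = 1.80

RR: 1.80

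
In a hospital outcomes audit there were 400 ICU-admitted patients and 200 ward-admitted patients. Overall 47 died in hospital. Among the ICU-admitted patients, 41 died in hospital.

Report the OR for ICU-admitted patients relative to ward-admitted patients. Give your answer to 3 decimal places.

3.693

ICU-admitted patients without the outcome: 400 − 41 = 359
ward-admitted patients with the outcome: 47 − 41 = 6
ward-admitted patients without the outcome: 200 − 6 = 194
odds, ICU-admitted patients = 41/359 = 0.11421
odds, ward-admitted patients = 6/194 = 0.03093
OR = 0.11421 / 0.03093 = 3.693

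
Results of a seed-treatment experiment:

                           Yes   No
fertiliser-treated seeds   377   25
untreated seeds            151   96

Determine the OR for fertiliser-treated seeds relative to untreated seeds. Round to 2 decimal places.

OR = 9.59

odds, fertiliser-treated seeds = 377/25 = 15.0800
odds, untreated seeds = 151/96 = 1.5729
OR = 15.0800 / 1.5729 = 9.59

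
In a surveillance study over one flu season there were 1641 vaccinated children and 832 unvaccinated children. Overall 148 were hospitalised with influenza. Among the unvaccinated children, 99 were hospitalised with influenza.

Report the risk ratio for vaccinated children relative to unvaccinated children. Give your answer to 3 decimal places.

RR = 0.251

vaccinated children with the outcome: 148 − 99 = 49
vaccinated children without the outcome: 1641 − 49 = 1592
unvaccinated children without the outcome: 832 − 99 = 733
risk, vaccinated children = 49/1641 = 0.02986
risk, unvaccinated children = 99/832 = 0.11899
RR = 0.02986 / 0.11899 = 0.251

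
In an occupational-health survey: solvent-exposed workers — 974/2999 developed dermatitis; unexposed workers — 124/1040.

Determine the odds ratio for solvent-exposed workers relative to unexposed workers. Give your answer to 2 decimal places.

OR = (974 × 916) / (2025 × 124) = 892184/251100 ≈ 3.55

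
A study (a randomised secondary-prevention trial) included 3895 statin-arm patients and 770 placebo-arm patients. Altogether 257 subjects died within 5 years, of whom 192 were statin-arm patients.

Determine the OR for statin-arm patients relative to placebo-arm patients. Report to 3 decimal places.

OR = 0.562

statin-arm patients without the outcome: 3895 − 192 = 3703
placebo-arm patients with the outcome: 257 − 192 = 65
placebo-arm patients without the outcome: 770 − 65 = 705
OR = (192 × 705) / (3703 × 65) = 135360/240695 ≈ 0.562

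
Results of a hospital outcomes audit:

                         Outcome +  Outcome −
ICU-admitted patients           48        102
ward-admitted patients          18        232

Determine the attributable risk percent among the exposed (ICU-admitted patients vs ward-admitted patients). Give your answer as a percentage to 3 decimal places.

risk, ICU-admitted patients = 48/150 = 0.3200
risk, ward-admitted patients = 18/250 = 0.0720
AR% = (0.3200 − 0.0720) / 0.3200 = 0.7750 → 77.500%

AR% ≈ 77.500%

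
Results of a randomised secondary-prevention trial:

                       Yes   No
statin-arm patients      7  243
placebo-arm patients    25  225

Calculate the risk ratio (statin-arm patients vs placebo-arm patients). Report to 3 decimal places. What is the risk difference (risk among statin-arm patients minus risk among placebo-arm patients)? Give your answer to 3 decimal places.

risk, statin-arm patients = 7/250 = 0.02800
risk, placebo-arm patients = 25/250 = 0.10000
RR = 0.02800 / 0.10000 = 0.280
risk difference = 0.02800 − 0.10000 = -0.072

RR = 0.280; RD = -0.072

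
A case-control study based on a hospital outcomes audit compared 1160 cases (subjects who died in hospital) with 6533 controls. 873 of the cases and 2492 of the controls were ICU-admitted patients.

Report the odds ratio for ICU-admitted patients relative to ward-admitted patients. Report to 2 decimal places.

OR = (873 × 4041) / (2492 × 287) = 3527793/715204 ≈ 4.93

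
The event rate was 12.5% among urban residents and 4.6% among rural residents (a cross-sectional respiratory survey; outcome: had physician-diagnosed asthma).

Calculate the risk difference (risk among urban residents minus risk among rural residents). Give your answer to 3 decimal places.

risk difference = 0.12500 − 0.04600 = 0.079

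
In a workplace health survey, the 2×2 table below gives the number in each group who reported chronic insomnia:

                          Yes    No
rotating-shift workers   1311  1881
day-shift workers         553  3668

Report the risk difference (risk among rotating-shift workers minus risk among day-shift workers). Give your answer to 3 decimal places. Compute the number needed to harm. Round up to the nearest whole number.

risk, rotating-shift workers = 1311/3192 = 0.4107
risk, day-shift workers = 553/4221 = 0.1310
risk difference = 0.4107 − 0.1310 = 0.280
absolute risk difference = 0.279703
1 / 0.279703 = 3.575 → round up → 4

RD = 0.280; NNH = 4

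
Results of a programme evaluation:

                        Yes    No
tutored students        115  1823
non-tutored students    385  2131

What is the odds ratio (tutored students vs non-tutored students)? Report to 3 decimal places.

OR = (115 × 2131) / (1823 × 385) = 245065/701855 ≈ 0.349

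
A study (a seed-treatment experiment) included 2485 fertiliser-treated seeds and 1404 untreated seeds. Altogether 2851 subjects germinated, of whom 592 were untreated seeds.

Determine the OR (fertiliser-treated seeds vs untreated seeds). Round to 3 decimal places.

fertiliser-treated seeds with the outcome: 2851 − 592 = 2259
fertiliser-treated seeds without the outcome: 2485 − 2259 = 226
untreated seeds without the outcome: 1404 − 592 = 812
odds, fertiliser-treated seeds = 2259/226 = 9.9956
odds, untreated seeds = 592/812 = 0.7291
OR = 9.9956 / 0.7291 = 13.710

13.710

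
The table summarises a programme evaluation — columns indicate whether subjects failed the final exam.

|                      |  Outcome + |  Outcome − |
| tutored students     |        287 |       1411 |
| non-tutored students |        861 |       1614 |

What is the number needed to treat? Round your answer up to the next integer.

6

risk, tutored students = 287/1698 = 0.169022
risk, non-tutored students = 861/2475 = 0.347879
absolute risk difference = 0.178856
1 / 0.178856 = 5.591 → round up → 6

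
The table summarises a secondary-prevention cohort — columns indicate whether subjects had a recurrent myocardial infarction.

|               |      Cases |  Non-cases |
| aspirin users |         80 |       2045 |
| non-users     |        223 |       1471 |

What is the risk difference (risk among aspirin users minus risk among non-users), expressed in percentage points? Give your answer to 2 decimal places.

RD = -9.40

risk, aspirin users = 80/2125 = 0.03765
risk, non-users = 223/1694 = 0.13164
risk difference = 0.03765 − 0.13164 = -0.09399 → -9.40 percentage points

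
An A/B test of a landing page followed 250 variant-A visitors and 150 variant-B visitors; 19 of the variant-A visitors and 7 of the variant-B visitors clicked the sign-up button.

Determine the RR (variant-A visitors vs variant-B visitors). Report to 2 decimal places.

risk, variant-A visitors = 19/250 = 0.07600
risk, variant-B visitors = 7/150 = 0.04667
RR = 0.07600 / 0.04667 = 1.63

1.63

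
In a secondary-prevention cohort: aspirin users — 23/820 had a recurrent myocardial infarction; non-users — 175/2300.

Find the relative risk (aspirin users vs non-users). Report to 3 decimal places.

risk, aspirin users = 23/820 = 0.02805
risk, non-users = 175/2300 = 0.07609
RR = 0.02805 / 0.07609 = 0.369

RR: 0.369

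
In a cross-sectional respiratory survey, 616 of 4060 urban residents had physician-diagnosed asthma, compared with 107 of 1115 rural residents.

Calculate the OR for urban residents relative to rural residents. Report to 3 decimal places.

odds, urban residents = 616/3444 = 0.1789
odds, rural residents = 107/1008 = 0.1062
OR = 0.1789 / 0.1062 = 1.685

1.685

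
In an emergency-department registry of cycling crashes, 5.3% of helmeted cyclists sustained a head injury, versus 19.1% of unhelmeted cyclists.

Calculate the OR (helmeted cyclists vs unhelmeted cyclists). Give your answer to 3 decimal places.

OR = 0.237

odds, helmeted cyclists = 0.0530/0.9470 = 0.0560
odds, unhelmeted cyclists = 0.1910/0.8090 = 0.2361
OR = 0.0560 / 0.2361 = 0.237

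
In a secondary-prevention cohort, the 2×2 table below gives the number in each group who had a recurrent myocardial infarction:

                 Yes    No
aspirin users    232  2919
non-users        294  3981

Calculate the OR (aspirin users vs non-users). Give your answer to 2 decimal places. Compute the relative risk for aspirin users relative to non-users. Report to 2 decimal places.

OR = (232 × 3981) / (2919 × 294) = 923592/858186 ≈ 1.08
risk, aspirin users = 232/3151 = 0.0736
risk, non-users = 294/4275 = 0.0688
RR = 0.0736 / 0.0688 = 1.07

OR = 1.08; RR = 1.07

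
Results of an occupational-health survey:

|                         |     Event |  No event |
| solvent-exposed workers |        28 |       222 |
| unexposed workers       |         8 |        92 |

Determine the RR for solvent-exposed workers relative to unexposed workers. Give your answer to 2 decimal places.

RR: 1.40

risk, solvent-exposed workers = 28/250 = 0.1120
risk, unexposed workers = 8/100 = 0.0800
RR = 0.1120 / 0.0800 = 1.40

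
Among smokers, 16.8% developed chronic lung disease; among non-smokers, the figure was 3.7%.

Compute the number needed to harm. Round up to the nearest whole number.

absolute risk difference = 0.131000
1 / 0.131000 = 7.634 → round up → 8

8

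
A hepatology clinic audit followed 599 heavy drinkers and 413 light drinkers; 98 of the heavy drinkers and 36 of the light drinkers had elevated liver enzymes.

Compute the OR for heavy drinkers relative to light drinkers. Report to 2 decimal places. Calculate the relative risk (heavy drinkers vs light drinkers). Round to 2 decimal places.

OR = 2.05; RR = 1.88

odds, heavy drinkers = 98/501 = 0.1956
odds, light drinkers = 36/377 = 0.0955
OR = 0.1956 / 0.0955 = 2.05
risk, heavy drinkers = 98/599 = 0.1636
risk, light drinkers = 36/413 = 0.0872
RR = 0.1636 / 0.0872 = 1.88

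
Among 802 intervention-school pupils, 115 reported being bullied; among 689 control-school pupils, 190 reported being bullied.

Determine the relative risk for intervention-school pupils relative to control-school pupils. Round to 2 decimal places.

RR = 0.52

risk, intervention-school pupils = 115/802 = 0.1434
risk, control-school pupils = 190/689 = 0.2758
RR = 0.1434 / 0.2758 = 0.52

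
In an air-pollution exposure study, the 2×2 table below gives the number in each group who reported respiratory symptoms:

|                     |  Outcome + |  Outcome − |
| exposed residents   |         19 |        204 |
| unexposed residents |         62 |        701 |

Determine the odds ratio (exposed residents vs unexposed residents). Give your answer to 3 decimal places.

OR = (19 × 701) / (204 × 62) = 13319/12648 ≈ 1.053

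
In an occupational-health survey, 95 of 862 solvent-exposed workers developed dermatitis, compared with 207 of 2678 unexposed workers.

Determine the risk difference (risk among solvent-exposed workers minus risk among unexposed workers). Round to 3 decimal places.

risk, solvent-exposed workers = 95/862 = 0.1102
risk, unexposed workers = 207/2678 = 0.0773
risk difference = 0.1102 − 0.0773 = 0.033

0.033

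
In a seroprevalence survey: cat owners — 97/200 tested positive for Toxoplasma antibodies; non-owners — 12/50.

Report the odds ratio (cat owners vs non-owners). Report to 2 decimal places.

OR = (97 × 38) / (103 × 12) = 3686/1236 ≈ 2.98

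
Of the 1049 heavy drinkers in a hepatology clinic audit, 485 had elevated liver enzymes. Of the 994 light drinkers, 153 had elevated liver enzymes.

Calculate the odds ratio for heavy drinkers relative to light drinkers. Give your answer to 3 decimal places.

odds, heavy drinkers = 485/564 = 0.8599
odds, light drinkers = 153/841 = 0.1819
OR = 0.8599 / 0.1819 = 4.727

4.727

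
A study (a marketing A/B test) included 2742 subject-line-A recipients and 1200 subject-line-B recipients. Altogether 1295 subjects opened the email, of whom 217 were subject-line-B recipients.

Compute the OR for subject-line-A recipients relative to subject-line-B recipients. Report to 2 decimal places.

OR: 2.93

subject-line-A recipients with the outcome: 1295 − 217 = 1078
subject-line-A recipients without the outcome: 2742 − 1078 = 1664
subject-line-B recipients without the outcome: 1200 − 217 = 983
odds, subject-line-A recipients = 1078/1664 = 0.6478
odds, subject-line-B recipients = 217/983 = 0.2208
OR = 0.6478 / 0.2208 = 2.93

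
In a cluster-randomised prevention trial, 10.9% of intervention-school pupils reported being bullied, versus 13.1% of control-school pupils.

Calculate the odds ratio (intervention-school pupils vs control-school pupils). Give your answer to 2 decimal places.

0.81

odds, intervention-school pupils = 0.1090/0.8910 = 0.1223
odds, control-school pupils = 0.1310/0.8690 = 0.1507
OR = 0.1223 / 0.1507 = 0.81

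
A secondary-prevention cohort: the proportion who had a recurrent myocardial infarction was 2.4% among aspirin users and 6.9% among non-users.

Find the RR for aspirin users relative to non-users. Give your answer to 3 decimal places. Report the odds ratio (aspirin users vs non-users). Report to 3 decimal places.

RR = 0.348; OR = 0.332

RR = 0.02400 / 0.06900 = 0.348
odds, aspirin users = 0.02400/0.97600 = 0.02459
odds, non-users = 0.06900/0.93100 = 0.07411
OR = 0.02459 / 0.07411 = 0.332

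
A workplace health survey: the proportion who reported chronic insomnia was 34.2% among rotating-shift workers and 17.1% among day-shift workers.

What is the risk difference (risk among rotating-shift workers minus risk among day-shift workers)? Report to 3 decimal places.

risk difference = 0.3420 − 0.1710 = 0.171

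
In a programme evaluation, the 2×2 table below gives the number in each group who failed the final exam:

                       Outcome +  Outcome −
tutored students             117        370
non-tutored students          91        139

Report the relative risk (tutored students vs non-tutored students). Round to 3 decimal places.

risk, tutored students = 117/487 = 0.2402
risk, non-tutored students = 91/230 = 0.3957
RR = 0.2402 / 0.3957 = 0.607

0.607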